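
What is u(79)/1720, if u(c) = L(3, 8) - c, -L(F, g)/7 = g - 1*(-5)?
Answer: -17/172 ≈ -0.098837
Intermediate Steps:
L(F, g) = -35 - 7*g (L(F, g) = -7*(g - 1*(-5)) = -7*(g + 5) = -7*(5 + g) = -35 - 7*g)
u(c) = -91 - c (u(c) = (-35 - 7*8) - c = (-35 - 56) - c = -91 - c)
u(79)/1720 = (-91 - 1*79)/1720 = (-91 - 79)*(1/1720) = -170*1/1720 = -17/172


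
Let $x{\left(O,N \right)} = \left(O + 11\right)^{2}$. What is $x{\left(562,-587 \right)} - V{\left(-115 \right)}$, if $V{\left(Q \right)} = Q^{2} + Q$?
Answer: $315219$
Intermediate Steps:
$V{\left(Q \right)} = Q + Q^{2}$
$x{\left(O,N \right)} = \left(11 + O\right)^{2}$
$x{\left(562,-587 \right)} - V{\left(-115 \right)} = \left(11 + 562\right)^{2} - - 115 \left(1 - 115\right) = 573^{2} - \left(-115\right) \left(-114\right) = 328329 - 13110 = 315219$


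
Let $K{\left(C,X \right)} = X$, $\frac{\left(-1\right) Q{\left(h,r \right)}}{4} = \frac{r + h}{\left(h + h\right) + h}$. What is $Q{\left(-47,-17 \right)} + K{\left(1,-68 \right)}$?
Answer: $- \frac{9844}{141} \approx -69.816$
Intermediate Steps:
$Q{\left(h,r \right)} = - \frac{4 \left(h + r\right)}{3 h}$ ($Q{\left(h,r \right)} = - 4 \frac{r + h}{\left(h + h\right) + h} = - 4 \frac{h + r}{2 h + h} = - 4 \frac{h + r}{3 h} = - \frac{4 \left(h + r\right)}{3 h}$)
$Q{\left(-47,-17 \right)} + K{\left(1,-68 \right)} = \frac{4 \left(\left(-1\right) \left(-47\right) - -17\right)}{3 \left(-47\right)} - 68 = \frac{4}{3} \left(- \frac{1}{47}\right) \left(47 + 17\right) - 68 = \frac{4}{3} \left(- \frac{1}{47}\right) 64 - 68 = - \frac{256}{141} - 68 = - \frac{9844}{141}$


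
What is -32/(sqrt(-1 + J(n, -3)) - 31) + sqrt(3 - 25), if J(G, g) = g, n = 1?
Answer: 992/965 + 64*I/965 + I*sqrt(22) ≈ 1.028 + 4.7567*I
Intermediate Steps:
-32/(sqrt(-1 + J(n, -3)) - 31) + sqrt(3 - 25) = -32/(sqrt(-1 - 3) - 31) + sqrt(3 - 25) = -32/(sqrt(-4) - 31) + sqrt(-22) = -32/(2*I - 31) + I*sqrt(22) = -32*(-31 - 2*I)/965 + I*sqrt(22)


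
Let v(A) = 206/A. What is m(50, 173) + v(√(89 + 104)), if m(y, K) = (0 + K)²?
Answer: 29929 + 206*√193/193 ≈ 29944.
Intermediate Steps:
m(y, K) = K²
m(50, 173) + v(√(89 + 104)) = 173² + 206/(√(89 + 104)) = 29929 + 206/(√193) = 29929 + 206*(√193/193) = 29929 + 206*√193/193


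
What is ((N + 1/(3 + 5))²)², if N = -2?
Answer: 50625/4096 ≈ 12.360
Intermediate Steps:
((N + 1/(3 + 5))²)² = ((-2 + 1/(3 + 5))²)² = ((-2 + 1/8)²)² = ((-2 + ⅛)²)² = ((-15/8)²)² = (225/64)² = 50625/4096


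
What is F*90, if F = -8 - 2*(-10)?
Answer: 1080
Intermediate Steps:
F = 12 (F = -8 + 20 = 12)
F*90 = 12*90 = 1080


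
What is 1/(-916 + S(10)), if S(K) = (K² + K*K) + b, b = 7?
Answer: -1/709 ≈ -0.0014104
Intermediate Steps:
S(K) = 7 + 2*K² (S(K) = (K² + K*K) + 7 = (K² + K²) + 7 = 2*K² + 7 = 7 + 2*K²)
1/(-916 + S(10)) = 1/(-916 + (7 + 2*10²)) = 1/(-916 + (7 + 2*100)) = 1/(-916 + (7 + 200)) = 1/(-916 + 207) = 1/(-709) = -1/709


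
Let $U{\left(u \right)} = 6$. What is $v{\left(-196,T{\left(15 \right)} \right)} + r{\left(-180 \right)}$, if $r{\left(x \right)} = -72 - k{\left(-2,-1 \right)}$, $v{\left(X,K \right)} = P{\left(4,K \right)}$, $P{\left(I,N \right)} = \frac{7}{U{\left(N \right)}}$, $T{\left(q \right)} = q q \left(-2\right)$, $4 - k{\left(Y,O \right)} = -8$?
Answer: $- \frac{497}{6} \approx -82.833$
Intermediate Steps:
$k{\left(Y,O \right)} = 12$ ($k{\left(Y,O \right)} = 4 - -8 = 4 + 8 = 12$)
$T{\left(q \right)} = - 2 q^{2}$ ($T{\left(q \right)} = q^{2} \left(-2\right) = - 2 q^{2}$)
$P{\left(I,N \right)} = \frac{7}{6}$
$v{\left(X,K \right)} = \frac{7}{6}$
$r{\left(x \right)} = -84$ ($r{\left(x \right)} = -72 - 12 = -84$)
$v{\left(-196,T{\left(15 \right)} \right)} + r{\left(-180 \right)} = \frac{7}{6} - 84 = - \frac{497}{6}$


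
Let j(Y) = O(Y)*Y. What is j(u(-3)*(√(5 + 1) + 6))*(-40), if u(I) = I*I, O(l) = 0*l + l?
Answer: -136080 - 38880*√6 ≈ -2.3132e+5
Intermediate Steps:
O(l) = l (O(l) = 0 + l = l)
u(I) = I²
j(Y) = Y² (j(Y) = Y*Y = Y²)
j(u(-3)*(√(5 + 1) + 6))*(-40) = ((-3)²*(√(5 + 1) + 6))²*(-40) = (9*(√6 + 6))²*(-40) = (9*(6 + √6))²*(-40) = (54 + 9*√6)²*(-40) = -40*(54 + 9*√6)²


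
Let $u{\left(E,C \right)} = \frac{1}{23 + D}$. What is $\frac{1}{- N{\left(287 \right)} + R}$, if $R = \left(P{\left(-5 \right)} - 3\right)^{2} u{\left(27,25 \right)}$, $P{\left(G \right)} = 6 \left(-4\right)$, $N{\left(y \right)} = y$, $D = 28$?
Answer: $- \frac{17}{4636} \approx -0.003667$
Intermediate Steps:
$u{\left(E,C \right)} = \frac{1}{51}$ ($u{\left(E,C \right)} = \frac{1}{23 + 28} = \frac{1}{51}$)
$P{\left(G \right)} = -24$
$R = \frac{243}{17}$ ($R = \left(-24 - 3\right)^{2} \cdot \frac{1}{51} = \left(-27\right)^{2} \cdot \frac{1}{51} = 729 \cdot \frac{1}{51} = \frac{243}{17} \approx 14.294$)
$\frac{1}{- N{\left(287 \right)} + R} = \frac{1}{\left(-1\right) 287 + \frac{243}{17}} = \frac{1}{-287 + \frac{243}{17}} = \frac{1}{- \frac{4636}{17}} = - \frac{17}{4636}$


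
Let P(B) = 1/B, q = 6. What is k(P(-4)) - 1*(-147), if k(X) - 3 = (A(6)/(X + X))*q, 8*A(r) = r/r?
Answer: 297/2 ≈ 148.50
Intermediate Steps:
A(r) = 1/8 (A(r) = (r/r)/8 = (1/8)*1 = 1/8)
k(X) = 3 + 3/(8*X) (k(X) = 3 + ((1/8)/(X + X))*6 = 3 + ((1/8)/(2*X))*6 = 3 + ((1/(2*X))*(1/8))*6 = 3 + (1/(16*X))*6 = 3 + 3/(8*X))
k(P(-4)) - 1*(-147) = (3 + 3/(8*(1/(-4)))) - 1*(-147) = (3 + 3/(8*(-1/4))) + 147 = (3 + (3/8)*(-4)) + 147 = (3 - 3/2) + 147 = 3/2 + 147 = 297/2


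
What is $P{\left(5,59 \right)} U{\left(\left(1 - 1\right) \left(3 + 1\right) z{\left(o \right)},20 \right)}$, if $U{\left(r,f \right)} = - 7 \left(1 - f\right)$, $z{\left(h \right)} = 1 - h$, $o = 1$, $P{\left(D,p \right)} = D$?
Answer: $665$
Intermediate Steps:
$U{\left(r,f \right)} = -7 + 7 f$
$P{\left(5,59 \right)} U{\left(\left(1 - 1\right) \left(3 + 1\right) z{\left(o \right)},20 \right)} = 5 \left(-7 + 7 \cdot 20\right) = 5 \left(-7 + 140\right) = 5 \cdot 133 = 665$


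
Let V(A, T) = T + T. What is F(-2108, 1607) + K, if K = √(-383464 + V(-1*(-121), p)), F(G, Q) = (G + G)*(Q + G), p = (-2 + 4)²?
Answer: 2112216 + 4*I*√23966 ≈ 2.1122e+6 + 619.24*I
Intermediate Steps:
p = 4 (p = 2² = 4)
F(G, Q) = 2*G*(G + Q) (F(G, Q) = (2*G)*(G + Q) = 2*G*(G + Q))
V(A, T) = 2*T
K = 4*I*√23966 (K = √(-383464 + 2*4) = √(-383464 + 8) = √(-383456) = 4*I*√23966 ≈ 619.24*I)
F(-2108, 1607) + K = 2*(-2108)*(-2108 + 1607) + 4*I*√23966 = 2*(-2108)*(-501) + 4*I*√23966 = 2112216 + 4*I*√23966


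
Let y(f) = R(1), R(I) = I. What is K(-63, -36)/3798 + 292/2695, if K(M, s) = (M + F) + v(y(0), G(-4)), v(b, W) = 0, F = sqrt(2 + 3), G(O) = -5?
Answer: 104359/1137290 + sqrt(5)/3798 ≈ 0.092350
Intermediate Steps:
y(f) = 1
F = sqrt(5) ≈ 2.2361
K(M, s) = M + sqrt(5) (K(M, s) = (M + sqrt(5)) + 0 = M + sqrt(5))
K(-63, -36)/3798 + 292/2695 = (-63 + sqrt(5))/3798 + 292/2695 = (-63 + sqrt(5))*(1/3798) + 292*(1/2695) = (-7/422 + sqrt(5)/3798) + 292/2695 = 104359/1137290 + sqrt(5)/3798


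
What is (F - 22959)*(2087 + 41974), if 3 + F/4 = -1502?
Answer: -1276843719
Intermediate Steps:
F = -6020 (F = -12 + 4*(-1502) = -12 - 6008 = -6020)
(F - 22959)*(2087 + 41974) = (-6020 - 22959)*(2087 + 41974) = -28979*44061 = -1276843719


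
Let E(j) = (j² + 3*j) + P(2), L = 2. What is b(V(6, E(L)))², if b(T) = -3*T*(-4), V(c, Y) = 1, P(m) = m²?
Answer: 144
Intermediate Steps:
E(j) = 4 + j² + 3*j (E(j) = (j² + 3*j) + 2² = (j² + 3*j) + 4 = 4 + j² + 3*j)
b(T) = 12*T
b(V(6, E(L)))² = (12*1)² = 12² = 144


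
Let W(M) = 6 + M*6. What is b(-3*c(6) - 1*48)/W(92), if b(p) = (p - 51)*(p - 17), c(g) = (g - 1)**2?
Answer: 4060/93 ≈ 43.656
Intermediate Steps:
c(g) = (-1 + g)**2
b(p) = (-51 + p)*(-17 + p)
W(M) = 6 + 6*M
b(-3*c(6) - 1*48)/W(92) = (867 + (-3*(-1 + 6)**2 - 1*48)**2 - 68*(-3*(-1 + 6)**2 - 1*48))/(6 + 6*92) = (867 + (-3*5**2 - 48)**2 - 68*(-3*5**2 - 48))/(6 + 552) = (867 + (-3*25 - 48)**2 - 68*(-3*25 - 48))/558 = (867 + (-75 - 48)**2 - 68*(-75 - 48))*(1/558) = (867 + (-123)**2 - 68*(-123))*(1/558) = (867 + 15129 + 8364)*(1/558) = 24360*(1/558) = 4060/93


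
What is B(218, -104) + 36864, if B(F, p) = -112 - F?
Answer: 36534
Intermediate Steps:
B(218, -104) + 36864 = (-112 - 1*218) + 36864 = (-112 - 218) + 36864 = -330 + 36864 = 36534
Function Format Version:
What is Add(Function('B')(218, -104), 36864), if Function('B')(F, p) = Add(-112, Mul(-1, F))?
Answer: 36534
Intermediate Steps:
Add(Function('B')(218, -104), 36864) = Add(Add(-112, Mul(-1, 218)), 36864) = Add(Add(-112, -218), 36864) = Add(-330, 36864) = 36534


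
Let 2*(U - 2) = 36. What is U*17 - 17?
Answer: 323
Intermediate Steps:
U = 20 (U = 2 + (1/2)*36 = 2 + 18 = 20)
U*17 - 17 = 20*17 - 17 = 340 - 17 = 323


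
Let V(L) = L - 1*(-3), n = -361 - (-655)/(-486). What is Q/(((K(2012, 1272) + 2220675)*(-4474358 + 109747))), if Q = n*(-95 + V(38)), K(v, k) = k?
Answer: -176101/87281408858553 ≈ -2.0176e-9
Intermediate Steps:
n = -176101/486 (n = -361 - (-655)*(-1)/486 = -361 - 1*655/486 = -361 - 655/486 = -176101/486 ≈ -362.35)
V(L) = 3 + L (V(L) = L + 3 = 3 + L)
Q = 176101/9 (Q = -176101*(-95 + (3 + 38))/486 = -176101*(-95 + 41)/486 = -176101/486*(-54) = 176101/9 ≈ 19567.)
Q/(((K(2012, 1272) + 2220675)*(-4474358 + 109747))) = 176101/(9*(((1272 + 2220675)*(-4474358 + 109747)))) = 176101/(9*((2221947*(-4364611)))) = (176101/9)/(-9697934317617) = (176101/9)*(-1/9697934317617) = -176101/87281408858553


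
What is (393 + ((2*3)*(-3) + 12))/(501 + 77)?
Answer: 387/578 ≈ 0.66955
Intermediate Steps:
(393 + ((2*3)*(-3) + 12))/(501 + 77) = (393 + (6*(-3) + 12))/578 = (393 + (-18 + 12))*(1/578) = (393 - 6)*(1/578) = 387*(1/578) = 387/578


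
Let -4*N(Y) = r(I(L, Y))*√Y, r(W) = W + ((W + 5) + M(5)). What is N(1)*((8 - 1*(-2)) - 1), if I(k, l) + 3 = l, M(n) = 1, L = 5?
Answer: -9/2 ≈ -4.5000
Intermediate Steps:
I(k, l) = -3 + l
r(W) = 6 + 2*W (r(W) = W + ((W + 5) + 1) = W + ((5 + W) + 1) = W + (6 + W) = 6 + 2*W)
N(Y) = -Y^(3/2)/2 (N(Y) = -(6 + 2*(-3 + Y))*√Y/4 = -(6 + (-6 + 2*Y))*√Y/4 = -2*Y*√Y/4 = -Y^(3/2)/2)
N(1)*((8 - 1*(-2)) - 1) = (-1^(3/2)/2)*((8 - 1*(-2)) - 1) = (-½*1)*((8 + 2) - 1) = -(10 - 1)/2 = -½*9 = -9/2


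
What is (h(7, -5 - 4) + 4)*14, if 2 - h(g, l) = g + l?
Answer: 112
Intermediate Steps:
h(g, l) = 2 - g - l (h(g, l) = 2 - (g + l) = 2 + (-g - l) = 2 - g - l)
(h(7, -5 - 4) + 4)*14 = ((2 - 1*7 - (-5 - 4)) + 4)*14 = ((2 - 7 - 1*(-9)) + 4)*14 = ((2 - 7 + 9) + 4)*14 = (4 + 4)*14 = 8*14 = 112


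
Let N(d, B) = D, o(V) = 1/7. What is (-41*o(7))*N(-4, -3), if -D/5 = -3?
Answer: -615/7 ≈ -87.857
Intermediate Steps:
D = 15 (D = -5*(-3) = 15)
o(V) = 1/7
N(d, B) = 15
(-41*o(7))*N(-4, -3) = -41*1/7*15 = -41/7*15 = -615/7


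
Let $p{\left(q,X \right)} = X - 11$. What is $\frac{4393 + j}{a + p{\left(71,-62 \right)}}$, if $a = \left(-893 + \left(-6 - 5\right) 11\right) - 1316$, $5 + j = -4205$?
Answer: $- \frac{61}{801} \approx -0.076155$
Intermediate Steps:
$j = -4210$ ($j = -5 - 4205 = -4210$)
$a = -2330$ ($a = \left(-893 - 121\right) - 1316 = -1014 - 1316 = -2330$)
$p{\left(q,X \right)} = -11 + X$
$\frac{4393 + j}{a + p{\left(71,-62 \right)}} = \frac{4393 - 4210}{-2330 - 73} = \frac{183}{-2330 - 73} = \frac{183}{-2403} = 183 \left(- \frac{1}{2403}\right) = - \frac{61}{801}$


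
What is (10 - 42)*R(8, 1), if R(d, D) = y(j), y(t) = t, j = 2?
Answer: -64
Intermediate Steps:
R(d, D) = 2
(10 - 42)*R(8, 1) = (10 - 42)*2 = -32*2 = -64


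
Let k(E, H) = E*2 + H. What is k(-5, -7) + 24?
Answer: 7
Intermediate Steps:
k(E, H) = H + 2*E (k(E, H) = 2*E + H = H + 2*E)
k(-5, -7) + 24 = (-7 + 2*(-5)) + 24 = (-7 - 10) + 24 = -17 + 24 = 7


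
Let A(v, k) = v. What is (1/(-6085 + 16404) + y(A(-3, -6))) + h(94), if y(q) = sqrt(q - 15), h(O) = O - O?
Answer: 1/10319 + 3*I*sqrt(2) ≈ 9.6909e-5 + 4.2426*I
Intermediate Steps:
h(O) = 0
y(q) = sqrt(-15 + q)
(1/(-6085 + 16404) + y(A(-3, -6))) + h(94) = (1/(-6085 + 16404) + sqrt(-15 - 3)) + 0 = (1/10319 + sqrt(-18)) + 0 = (1/10319 + 3*I*sqrt(2)) + 0 = 1/10319 + 3*I*sqrt(2)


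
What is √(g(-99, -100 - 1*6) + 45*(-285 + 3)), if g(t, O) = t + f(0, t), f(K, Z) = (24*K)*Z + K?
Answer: 21*I*√29 ≈ 113.09*I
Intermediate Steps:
f(K, Z) = K + 24*K*Z (f(K, Z) = 24*K*Z + K = K + 24*K*Z)
g(t, O) = t (g(t, O) = t + 0*(1 + 24*t) = t + 0 = t)
√(g(-99, -100 - 1*6) + 45*(-285 + 3)) = √(-99 + 45*(-285 + 3)) = √(-99 + 45*(-282)) = √(-99 - 12690) = √(-12789) = 21*I*√29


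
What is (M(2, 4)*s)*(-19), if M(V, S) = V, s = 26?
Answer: -988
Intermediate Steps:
(M(2, 4)*s)*(-19) = (2*26)*(-19) = 52*(-19) = -988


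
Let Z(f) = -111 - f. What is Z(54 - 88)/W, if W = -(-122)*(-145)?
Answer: 77/17690 ≈ 0.0043527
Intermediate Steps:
W = -17690 (W = -61*290 = -17690)
Z(54 - 88)/W = (-111 - (54 - 88))/(-17690) = (-111 - 1*(-34))*(-1/17690) = (-111 + 34)*(-1/17690) = -77*(-1/17690) = 77/17690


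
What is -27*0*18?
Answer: 0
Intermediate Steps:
-27*0*18 = -9*0*18 = 0*18 = 0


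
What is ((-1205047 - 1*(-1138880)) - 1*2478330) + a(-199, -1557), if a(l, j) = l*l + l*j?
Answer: -2195053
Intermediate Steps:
a(l, j) = l**2 + j*l
((-1205047 - 1*(-1138880)) - 1*2478330) + a(-199, -1557) = ((-1205047 - 1*(-1138880)) - 1*2478330) - 199*(-1557 - 199) = ((-1205047 + 1138880) - 2478330) - 199*(-1756) = (-66167 - 2478330) + 349444 = -2544497 + 349444 = -2195053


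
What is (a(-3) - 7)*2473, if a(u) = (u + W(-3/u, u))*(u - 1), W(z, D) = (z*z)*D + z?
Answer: 32149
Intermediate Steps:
W(z, D) = z + D*z² (W(z, D) = z²*D + z = D*z² + z = z + D*z²)
a(u) = (-1 + u)*(u + 6/u) (a(u) = (u + (-3/u)*(1 + u*(-3/u)))*(u - 1) = (u + (-3/u)*(1 - 3))*(-1 + u) = (u - 3/u*(-2))*(-1 + u) = (u + 6/u)*(-1 + u) = (-1 + u)*(u + 6/u))
(a(-3) - 7)*2473 = ((6 + (-3)² - 1*(-3) - 6/(-3)) - 7)*2473 = ((6 + 9 + 3 - 6*(-⅓)) - 7)*2473 = ((6 + 9 + 3 + 2) - 7)*2473 = (20 - 7)*2473 = 13*2473 = 32149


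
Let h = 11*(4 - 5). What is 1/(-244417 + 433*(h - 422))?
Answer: -1/431906 ≈ -2.3153e-6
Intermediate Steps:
h = -11 (h = 11*(-1) = -11)
1/(-244417 + 433*(h - 422)) = 1/(-244417 + 433*(-11 - 422)) = 1/(-244417 + 433*(-433)) = 1/(-244417 - 187489) = 1/(-431906) = -1/431906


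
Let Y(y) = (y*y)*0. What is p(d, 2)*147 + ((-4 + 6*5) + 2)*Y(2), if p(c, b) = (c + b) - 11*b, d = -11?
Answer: -4557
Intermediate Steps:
Y(y) = 0 (Y(y) = y**2*0 = 0)
p(c, b) = c - 10*b (p(c, b) = (b + c) - 11*b = c - 10*b)
p(d, 2)*147 + ((-4 + 6*5) + 2)*Y(2) = (-11 - 10*2)*147 + ((-4 + 6*5) + 2)*0 = (-11 - 20)*147 + ((-4 + 30) + 2)*0 = -31*147 + (26 + 2)*0 = -4557 + 28*0 = -4557 + 0 = -4557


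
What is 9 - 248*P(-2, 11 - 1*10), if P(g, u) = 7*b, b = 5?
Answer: -8671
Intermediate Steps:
P(g, u) = 35 (P(g, u) = 7*5 = 35)
9 - 248*P(-2, 11 - 1*10) = 9 - 248*35 = 9 - 8680 = -8671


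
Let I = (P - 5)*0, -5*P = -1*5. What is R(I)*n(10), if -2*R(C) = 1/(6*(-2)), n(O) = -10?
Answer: -5/12 ≈ -0.41667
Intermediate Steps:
P = 1 (P = -(-1)*5/5 = -1/5*(-5) = 1)
I = 0 (I = (1 - 5)*0 = -4*0 = 0)
R(C) = 1/24 (R(C) = -1/(2*(6*(-2))) = -1/2/(-12) = -1/2*(-1/12) = 1/24)
R(I)*n(10) = (1/24)*(-10) = -5/12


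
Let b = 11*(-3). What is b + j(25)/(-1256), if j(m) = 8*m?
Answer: -5206/157 ≈ -33.159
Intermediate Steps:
b = -33
b + j(25)/(-1256) = -33 + (8*25)/(-1256) = -33 + 200*(-1/1256) = -33 - 25/157 = -5206/157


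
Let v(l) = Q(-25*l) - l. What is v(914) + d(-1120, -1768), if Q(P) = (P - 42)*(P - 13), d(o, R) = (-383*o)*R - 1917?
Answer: -235024315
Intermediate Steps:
d(o, R) = -1917 - 383*R*o (d(o, R) = -383*R*o - 1917 = -1917 - 383*R*o)
Q(P) = (-42 + P)*(-13 + P)
v(l) = 546 + 625*l² + 1374*l (v(l) = (546 + (-25*l)² - (-1375)*l) - l = (546 + 625*l² + 1375*l) - l = 546 + 625*l² + 1374*l)
v(914) + d(-1120, -1768) = (546 + 625*914² + 1374*914) + (-1917 - 383*(-1768)*(-1120)) = (546 + 625*835396 + 1255836) + (-1917 - 758401280) = (546 + 522122500 + 1255836) - 758403197 = 523378882 - 758403197 = -235024315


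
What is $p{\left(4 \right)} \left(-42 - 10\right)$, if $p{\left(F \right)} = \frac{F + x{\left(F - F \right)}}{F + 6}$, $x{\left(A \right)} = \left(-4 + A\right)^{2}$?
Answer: $-104$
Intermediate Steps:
$p{\left(F \right)} = \frac{16 + F}{6 + F}$ ($p{\left(F \right)} = \frac{F + \left(-4 + \left(F - F\right)\right)^{2}}{F + 6} = \frac{F + \left(-4 + 0\right)^{2}}{6 + F} = \frac{F + \left(-4\right)^{2}}{6 + F} = \frac{F + 16}{6 + F} = \frac{16 + F}{6 + F}$)
$p{\left(4 \right)} \left(-42 - 10\right) = \frac{16 + 4}{6 + 4} \left(-42 - 10\right) = \frac{1}{10} \cdot 20 \left(-52\right) = 2 \left(-52\right) = -104$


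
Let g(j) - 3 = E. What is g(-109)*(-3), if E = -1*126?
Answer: 369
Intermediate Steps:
E = -126
g(j) = -123 (g(j) = 3 - 126 = -123)
g(-109)*(-3) = -123*(-3) = 369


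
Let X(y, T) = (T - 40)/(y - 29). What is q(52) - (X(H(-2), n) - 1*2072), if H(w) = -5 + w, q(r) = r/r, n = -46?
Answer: 37271/18 ≈ 2070.6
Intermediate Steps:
q(r) = 1
X(y, T) = (-40 + T)/(-29 + y)
q(52) - (X(H(-2), n) - 1*2072) = 1 - ((-40 - 46)/(-29 + (-5 - 2)) - 1*2072) = 1 - (-86/(-29 - 7) - 2072) = 1 - (-86/(-36) - 2072) = 1 - (-1/36*(-86) - 2072) = 1 - (43/18 - 2072) = 1 - 1*(-37253/18) = 1 + 37253/18 = 37271/18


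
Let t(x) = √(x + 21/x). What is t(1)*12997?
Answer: 12997*√22 ≈ 60961.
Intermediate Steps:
t(1)*12997 = √(1 + 21/1)*12997 = √(1 + 21*1)*12997 = √(1 + 21)*12997 = √22*12997 = 12997*√22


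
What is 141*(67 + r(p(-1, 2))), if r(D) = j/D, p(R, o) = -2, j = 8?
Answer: 8883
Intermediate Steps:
r(D) = 8/D
141*(67 + r(p(-1, 2))) = 141*(67 + 8/(-2)) = 141*(67 + 8*(-1/2)) = 141*(67 - 4) = 141*63 = 8883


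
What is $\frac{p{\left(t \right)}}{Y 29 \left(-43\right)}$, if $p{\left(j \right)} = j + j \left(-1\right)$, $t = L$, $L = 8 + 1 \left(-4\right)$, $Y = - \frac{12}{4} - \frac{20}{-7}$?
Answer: $0$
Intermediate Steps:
$Y = - \frac{1}{7}$ ($Y = \left(-12\right) \frac{1}{4} - - \frac{20}{7} = -3 + \frac{20}{7} = - \frac{1}{7} \approx -0.14286$)
$L = 4$ ($L = 8 - 4 = 4$)
$t = 4$
$p{\left(j \right)} = 0$ ($p{\left(j \right)} = j - j = 0$)
$\frac{p{\left(t \right)}}{Y 29 \left(-43\right)} = \frac{0}{\left(- \frac{1}{7}\right) 29 \left(-43\right)} = \frac{0}{\left(- \frac{29}{7}\right) \left(-43\right)} = \frac{0}{\frac{1247}{7}} = 0 \cdot \frac{7}{1247} = 0$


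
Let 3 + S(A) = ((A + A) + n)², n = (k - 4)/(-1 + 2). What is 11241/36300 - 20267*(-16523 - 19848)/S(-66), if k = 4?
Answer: 8919351066187/210794100 ≈ 42313.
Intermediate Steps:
n = 0 (n = (4 - 4)/(-1 + 2) = 0/1 = 0*1 = 0)
S(A) = -3 + 4*A² (S(A) = -3 + ((A + A) + 0)² = -3 + (2*A + 0)² = -3 + (2*A)² = -3 + 4*A²)
11241/36300 - 20267*(-16523 - 19848)/S(-66) = 11241/36300 - 20267*(-16523 - 19848)/(-3 + 4*(-66)²) = 11241*(1/36300) - 20267*(-36371/(-3 + 4*4356)) = 3747/12100 - 20267*(-36371/(-3 + 17424)) = 3747/12100 - 20267/(17421*(-1/36371)) = 3747/12100 - 20267/(-17421/36371) = 3747/12100 - 20267*(-36371/17421) = 3747/12100 + 737131057/17421 = 8919351066187/210794100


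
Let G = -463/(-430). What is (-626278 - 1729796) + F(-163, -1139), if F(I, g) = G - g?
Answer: -1012621587/430 ≈ -2.3549e+6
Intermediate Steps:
G = 463/430 (G = -463*(-1/430) = 463/430 ≈ 1.0767)
F(I, g) = 463/430 - g
(-626278 - 1729796) + F(-163, -1139) = (-626278 - 1729796) + (463/430 - 1*(-1139)) = -2356074 + (463/430 + 1139) = -2356074 + 490233/430 = -1012621587/430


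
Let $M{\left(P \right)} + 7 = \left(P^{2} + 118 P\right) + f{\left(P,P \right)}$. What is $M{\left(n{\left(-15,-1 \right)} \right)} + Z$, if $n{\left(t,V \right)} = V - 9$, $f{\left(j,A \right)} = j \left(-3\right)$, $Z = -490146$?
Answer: $-491203$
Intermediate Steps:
$f{\left(j,A \right)} = - 3 j$
$n{\left(t,V \right)} = -9 + V$
$M{\left(P \right)} = -7 + P^{2} + 115 P$ ($M{\left(P \right)} = -7 - \left(- P^{2} - 115 P\right) = -7 + \left(P^{2} + 115 P\right) = -7 + P^{2} + 115 P$)
$M{\left(n{\left(-15,-1 \right)} \right)} + Z = \left(-7 + \left(-9 - 1\right)^{2} + 115 \left(-9 - 1\right)\right) - 490146 = \left(-7 + \left(-10\right)^{2} + 115 \left(-10\right)\right) - 490146 = \left(-7 + 100 - 1150\right) - 490146 = -1057 - 490146 = -491203$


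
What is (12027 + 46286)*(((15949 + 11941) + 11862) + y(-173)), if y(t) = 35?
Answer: 2320099331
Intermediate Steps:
(12027 + 46286)*(((15949 + 11941) + 11862) + y(-173)) = (12027 + 46286)*(((15949 + 11941) + 11862) + 35) = 58313*((27890 + 11862) + 35) = 58313*(39752 + 35) = 58313*39787 = 2320099331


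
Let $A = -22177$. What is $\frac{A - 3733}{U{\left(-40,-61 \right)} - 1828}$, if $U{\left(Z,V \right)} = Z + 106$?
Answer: $\frac{12955}{881} \approx 14.705$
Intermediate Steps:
$U{\left(Z,V \right)} = 106 + Z$
$\frac{A - 3733}{U{\left(-40,-61 \right)} - 1828} = \frac{-22177 - 3733}{\left(106 - 40\right) - 1828} = - \frac{25910}{66 - 1828} = - \frac{25910}{-1762} = \left(-25910\right) \left(- \frac{1}{1762}\right) = \frac{12955}{881}$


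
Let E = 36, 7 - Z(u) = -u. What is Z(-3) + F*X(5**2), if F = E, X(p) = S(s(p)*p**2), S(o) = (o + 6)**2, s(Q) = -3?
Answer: 125753800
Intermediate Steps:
Z(u) = 7 + u (Z(u) = 7 - (-1)*u = 7 + u)
S(o) = (6 + o)**2
X(p) = (6 - 3*p**2)**2
F = 36
Z(-3) + F*X(5**2) = (7 - 3) + 36*(9*(2 - (5**2)**2)**2) = 4 + 36*(9*(2 - 1*25**2)**2) = 4 + 36*(9*(2 - 1*625)**2) = 4 + 36*(9*(2 - 625)**2) = 4 + 36*(9*(-623)**2) = 4 + 36*(9*388129) = 4 + 36*3493161 = 4 + 125753796 = 125753800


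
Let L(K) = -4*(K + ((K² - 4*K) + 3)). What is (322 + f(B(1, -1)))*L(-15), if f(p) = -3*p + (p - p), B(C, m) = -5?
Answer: -368004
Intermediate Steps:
L(K) = -12 - 4*K² + 12*K (L(K) = -4*(K + (3 + K² - 4*K)) = -4*(3 + K² - 3*K) = -12 - 4*K² + 12*K)
f(p) = -3*p (f(p) = -3*p + 0 = -3*p)
(322 + f(B(1, -1)))*L(-15) = (322 - 3*(-5))*(-12 - 4*(-15)² + 12*(-15)) = (322 + 15)*(-12 - 4*225 - 180) = 337*(-12 - 900 - 180) = 337*(-1092) = -368004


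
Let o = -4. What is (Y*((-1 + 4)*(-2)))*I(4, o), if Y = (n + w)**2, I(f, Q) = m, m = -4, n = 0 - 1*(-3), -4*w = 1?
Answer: 363/2 ≈ 181.50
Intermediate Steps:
w = -1/4 (w = -1/4*1 = -1/4 ≈ -0.25000)
n = 3 (n = 0 + 3 = 3)
I(f, Q) = -4
Y = 121/16 (Y = (3 - 1/4)**2 = (11/4)**2 = 121/16 ≈ 7.5625)
(Y*((-1 + 4)*(-2)))*I(4, o) = (121*((-1 + 4)*(-2))/16)*(-4) = (121*(3*(-2))/16)*(-4) = ((121/16)*(-6))*(-4) = -363/8*(-4) = 363/2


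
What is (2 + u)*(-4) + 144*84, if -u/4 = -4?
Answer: 12024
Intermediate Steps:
u = 16 (u = -4*(-4) = 16)
(2 + u)*(-4) + 144*84 = (2 + 16)*(-4) + 144*84 = 18*(-4) + 12096 = -72 + 12096 = 12024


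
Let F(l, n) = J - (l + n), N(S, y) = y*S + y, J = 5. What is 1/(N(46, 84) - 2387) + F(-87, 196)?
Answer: -162343/1561 ≈ -104.00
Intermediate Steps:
N(S, y) = y + S*y (N(S, y) = S*y + y = y + S*y)
F(l, n) = 5 - l - n (F(l, n) = 5 - (l + n) = 5 + (-l - n) = 5 - l - n)
1/(N(46, 84) - 2387) + F(-87, 196) = 1/(84*(1 + 46) - 2387) + (5 - 1*(-87) - 1*196) = 1/(84*47 - 2387) + (5 + 87 - 196) = 1/(3948 - 2387) - 104 = 1/1561 - 104 = -162343/1561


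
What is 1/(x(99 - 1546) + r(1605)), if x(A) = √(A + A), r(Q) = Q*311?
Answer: 499155/249155716919 - I*√2894/249155716919 ≈ 2.0034e-6 - 2.1591e-10*I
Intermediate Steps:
r(Q) = 311*Q
x(A) = √2*√A (x(A) = √(2*A) = √2*√A)
1/(x(99 - 1546) + r(1605)) = 1/(√2*√(99 - 1546) + 311*1605) = 1/(√2*√(-1447) + 499155) = 1/(√2*(I*√1447) + 499155) = 1/(I*√2894 + 499155) = 1/(499155 + I*√2894)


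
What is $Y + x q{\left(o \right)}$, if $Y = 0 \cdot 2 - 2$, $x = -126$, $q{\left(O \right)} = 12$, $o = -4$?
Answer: $-1514$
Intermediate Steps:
$Y = -2$ ($Y = 0 - 2 = -2$)
$Y + x q{\left(o \right)} = -2 - 1512 = -1514$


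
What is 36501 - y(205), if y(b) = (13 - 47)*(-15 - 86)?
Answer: 33067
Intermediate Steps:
y(b) = 3434 (y(b) = -34*(-101) = 3434)
36501 - y(205) = 36501 - 1*3434 = 36501 - 3434 = 33067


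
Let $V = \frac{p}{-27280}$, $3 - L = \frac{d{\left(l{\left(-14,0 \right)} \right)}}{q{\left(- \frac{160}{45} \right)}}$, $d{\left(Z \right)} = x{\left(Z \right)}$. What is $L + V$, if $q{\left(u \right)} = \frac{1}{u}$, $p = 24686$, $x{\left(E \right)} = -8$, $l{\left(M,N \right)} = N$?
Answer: $- \frac{3234647}{122760} \approx -26.349$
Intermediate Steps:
$d{\left(Z \right)} = -8$
$L = - \frac{229}{9}$ ($L = 3 - - \frac{8}{\frac{1}{\left(-160\right) \frac{1}{45}}} = 3 - - \frac{8}{\frac{1}{- \frac{32}{9}}} = 3 - - \frac{8}{- \frac{9}{32}} = 3 - \left(-8\right) \left(- \frac{32}{9}\right) = 3 - \frac{256}{9} = - \frac{229}{9} \approx -25.444$)
$V = - \frac{12343}{13640}$ ($V = \frac{24686}{-27280} = 24686 \left(- \frac{1}{27280}\right) = - \frac{12343}{13640} \approx -0.90491$)
$L + V = - \frac{229}{9} - \frac{12343}{13640} = - \frac{3234647}{122760}$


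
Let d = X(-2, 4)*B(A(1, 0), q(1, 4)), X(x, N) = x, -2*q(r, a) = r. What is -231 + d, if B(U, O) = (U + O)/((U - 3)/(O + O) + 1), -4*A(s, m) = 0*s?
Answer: -923/4 ≈ -230.75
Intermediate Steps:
q(r, a) = -r/2
A(s, m) = 0 (A(s, m) = -0*s = -¼*0 = 0)
B(U, O) = (O + U)/(1 + (-3 + U)/(2*O)) (B(U, O) = (O + U)/((-3 + U)/((2*O)) + 1) = (O + U)/((-3 + U)*(1/(2*O)) + 1) = (O + U)/((-3 + U)/(2*O) + 1) = (O + U)/(1 + (-3 + U)/(2*O)))
d = ¼ (d = -4*(-½*1)*(-½*1 + 0)/(-3 + 0 + 2*(-½*1)) = -4*(-1)*(-½ + 0)/(2*(-3 + 0 + 2*(-½))) = -4*(-1)*(-1)/(2*(-3 + 0 - 1)*2) = -4*(-1)*(-1)/(2*(-4)*2) = -4*(-1)*(-1)*(-1)/(2*4*2) = -2*(-⅛) = ¼ ≈ 0.25000)
-231 + d = -231 + ¼ = -923/4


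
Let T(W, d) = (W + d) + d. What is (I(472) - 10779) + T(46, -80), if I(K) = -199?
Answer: -11092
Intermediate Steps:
T(W, d) = W + 2*d
(I(472) - 10779) + T(46, -80) = (-199 - 10779) + (46 + 2*(-80)) = -10978 + (46 - 160) = -10978 - 114 = -11092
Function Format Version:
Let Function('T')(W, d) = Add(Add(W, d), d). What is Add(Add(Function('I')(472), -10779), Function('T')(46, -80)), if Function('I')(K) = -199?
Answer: -11092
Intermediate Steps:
Function('T')(W, d) = Add(W, Mul(2, d))
Add(Add(Function('I')(472), -10779), Function('T')(46, -80)) = Add(Add(-199, -10779), Add(46, Mul(2, -80))) = Add(-10978, Add(46, -160)) = Add(-10978, -114) = -11092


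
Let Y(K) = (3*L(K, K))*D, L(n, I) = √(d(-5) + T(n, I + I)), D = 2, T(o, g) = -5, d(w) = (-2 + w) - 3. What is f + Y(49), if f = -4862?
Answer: -4862 + 6*I*√15 ≈ -4862.0 + 23.238*I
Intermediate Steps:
d(w) = -5 + w
L(n, I) = I*√15 (L(n, I) = √((-5 - 5) - 5) = √(-10 - 5) = √(-15) = I*√15)
Y(K) = 6*I*√15 (Y(K) = (3*(I*√15))*2 = (3*I*√15)*2 = 6*I*√15)
f + Y(49) = -4862 + 6*I*√15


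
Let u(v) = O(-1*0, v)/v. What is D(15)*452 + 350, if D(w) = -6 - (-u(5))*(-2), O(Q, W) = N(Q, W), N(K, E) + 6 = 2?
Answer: -8194/5 ≈ -1638.8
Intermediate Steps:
N(K, E) = -4 (N(K, E) = -6 + 2 = -4)
O(Q, W) = -4
u(v) = -4/v
D(w) = -22/5 (D(w) = -6 - (-(-4)/5)*(-2) = -6 - (-1*(-⅘))*(-2) = -6 - 4*(-2)/5 = -6 - 1*(-8/5) = -6 + 8/5 = -22/5)
D(15)*452 + 350 = -22/5*452 + 350 = -9944/5 + 350 = -8194/5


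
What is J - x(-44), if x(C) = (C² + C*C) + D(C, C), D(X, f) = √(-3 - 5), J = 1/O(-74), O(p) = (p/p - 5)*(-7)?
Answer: -108415/28 - 2*I*√2 ≈ -3872.0 - 2.8284*I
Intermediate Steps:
O(p) = 28 (O(p) = (1 - 5)*(-7) = -4*(-7) = 28)
J = 1/28 ≈ 0.035714
D(X, f) = 2*I*√2 (D(X, f) = √(-8) = 2*I*√2)
x(C) = 2*C² + 2*I*√2 (x(C) = (C² + C*C) + 2*I*√2 = (C² + C²) + 2*I*√2 = 2*C² + 2*I*√2)
J - x(-44) = 1/28 - (2*(-44)² + 2*I*√2) = 1/28 - (2*1936 + 2*I*√2) = 1/28 - (3872 + 2*I*√2) = 1/28 + (-3872 - 2*I*√2) = -108415/28 - 2*I*√2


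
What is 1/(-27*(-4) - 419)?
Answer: -1/311 ≈ -0.0032154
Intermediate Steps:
1/(-27*(-4) - 419) = 1/(108 - 419) = 1/(-311) = -1/311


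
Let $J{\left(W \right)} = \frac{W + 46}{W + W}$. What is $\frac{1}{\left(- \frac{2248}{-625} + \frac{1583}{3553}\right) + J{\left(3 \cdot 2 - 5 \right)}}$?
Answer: $\frac{4441250}{122322413} \approx 0.036308$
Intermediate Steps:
$J{\left(W \right)} = \frac{46 + W}{2 W}$
$\frac{1}{\left(- \frac{2248}{-625} + \frac{1583}{3553}\right) + J{\left(3 \cdot 2 - 5 \right)}} = \frac{1}{\left(- \frac{2248}{-625} + \frac{1583}{3553}\right) + \frac{46 + \left(3 \cdot 2 - 5\right)}{2 \left(3 \cdot 2 - 5\right)}} = \frac{1}{\left(\left(-2248\right) \left(- \frac{1}{625}\right) + 1583 \cdot \frac{1}{3553}\right) + \frac{46 + \left(6 - 5\right)}{2 \left(6 - 5\right)}} = \frac{1}{\left(\frac{2248}{625} + \frac{1583}{3553}\right) + \frac{46 + 1}{2 \cdot 1}} = \frac{1}{\frac{8976519}{2220625} + \frac{1}{2} \cdot 1 \cdot 47} = \frac{1}{\frac{8976519}{2220625} + \frac{47}{2}} = \frac{1}{\frac{122322413}{4441250}} = \frac{4441250}{122322413}$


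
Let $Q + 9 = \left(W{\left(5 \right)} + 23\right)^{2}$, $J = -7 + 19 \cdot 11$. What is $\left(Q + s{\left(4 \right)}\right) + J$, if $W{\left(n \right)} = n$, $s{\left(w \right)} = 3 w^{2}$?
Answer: $1025$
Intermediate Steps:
$J = 202$ ($J = -7 + 209 = 202$)
$Q = 775$ ($Q = -9 + \left(5 + 23\right)^{2} = -9 + 28^{2} = -9 + 784 = 775$)
$\left(Q + s{\left(4 \right)}\right) + J = \left(775 + 3 \cdot 4^{2}\right) + 202 = \left(775 + 3 \cdot 16\right) + 202 = \left(775 + 48\right) + 202 = 823 + 202 = 1025$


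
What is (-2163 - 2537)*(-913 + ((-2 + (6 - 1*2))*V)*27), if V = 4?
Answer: 3275900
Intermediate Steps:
(-2163 - 2537)*(-913 + ((-2 + (6 - 1*2))*V)*27) = (-2163 - 2537)*(-913 + ((-2 + (6 - 1*2))*4)*27) = -4700*(-913 + ((-2 + (6 - 2))*4)*27) = -4700*(-913 + ((-2 + 4)*4)*27) = -4700*(-913 + (2*4)*27) = -4700*(-913 + 8*27) = -4700*(-913 + 216) = -4700*(-697) = 3275900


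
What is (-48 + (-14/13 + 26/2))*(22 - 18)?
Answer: -1876/13 ≈ -144.31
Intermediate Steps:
(-48 + (-14/13 + 26/2))*(22 - 18) = (-48 + (-14*1/13 + 26*(½)))*4 = (-48 + (-14/13 + 13))*4 = (-48 + 155/13)*4 = -469/13*4 = -1876/13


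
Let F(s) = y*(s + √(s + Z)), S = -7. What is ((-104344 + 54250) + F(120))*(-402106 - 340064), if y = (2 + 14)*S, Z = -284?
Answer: 47153028780 + 166246080*I*√41 ≈ 4.7153e+10 + 1.0645e+9*I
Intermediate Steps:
y = -112 (y = (2 + 14)*(-7) = 16*(-7) = -112)
F(s) = -112*s - 112*√(-284 + s) (F(s) = -112*(s + √(s - 284)) = -112*(s + √(-284 + s)) = -112*s - 112*√(-284 + s))
((-104344 + 54250) + F(120))*(-402106 - 340064) = ((-104344 + 54250) + (-112*120 - 112*√(-284 + 120)))*(-402106 - 340064) = (-50094 + (-13440 - 224*I*√41))*(-742170) = (-63534 - 224*I*√41)*(-742170) = 47153028780 + 166246080*I*√41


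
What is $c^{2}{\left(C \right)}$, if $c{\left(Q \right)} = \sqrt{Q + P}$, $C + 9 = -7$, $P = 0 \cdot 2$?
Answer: $-16$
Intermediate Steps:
$P = 0$
$C = -16$ ($C = -9 - 7 = -16$)
$c{\left(Q \right)} = \sqrt{Q}$ ($c{\left(Q \right)} = \sqrt{Q + 0} = \sqrt{Q}$)
$c^{2}{\left(C \right)} = \left(\sqrt{-16}\right)^{2} = \left(4 i\right)^{2} = -16$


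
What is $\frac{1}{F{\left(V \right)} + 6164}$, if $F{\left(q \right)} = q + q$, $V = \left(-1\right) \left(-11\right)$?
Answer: $\frac{1}{6186} \approx 0.00016166$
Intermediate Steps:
$V = 11$
$F{\left(q \right)} = 2 q$
$\frac{1}{F{\left(V \right)} + 6164} = \frac{1}{2 \cdot 11 + 6164} = \frac{1}{22 + 6164} = \frac{1}{6186}$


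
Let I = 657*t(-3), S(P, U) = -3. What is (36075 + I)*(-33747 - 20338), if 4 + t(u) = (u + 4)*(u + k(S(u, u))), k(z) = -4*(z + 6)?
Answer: -1275973320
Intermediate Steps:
k(z) = -24 - 4*z (k(z) = -4*(6 + z) = -24 - 4*z)
t(u) = -4 + (-12 + u)*(4 + u) (t(u) = -4 + (u + 4)*(u + (-24 - 4*(-3))) = -4 + (4 + u)*(u + (-24 + 12)) = -4 + (4 + u)*(u - 12) = -4 + (4 + u)*(-12 + u) = -4 + (-12 + u)*(4 + u))
I = -12483 (I = 657*(-52 + (-3)² - 8*(-3)) = 657*(-52 + 9 + 24) = 657*(-19) = -12483)
(36075 + I)*(-33747 - 20338) = (36075 - 12483)*(-33747 - 20338) = 23592*(-54085) = -1275973320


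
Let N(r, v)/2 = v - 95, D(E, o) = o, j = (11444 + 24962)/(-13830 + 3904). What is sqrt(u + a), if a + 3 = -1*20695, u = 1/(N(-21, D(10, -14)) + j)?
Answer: I*sqrt(25050824225660693)/1100137 ≈ 143.87*I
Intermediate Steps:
j = -18203/4963 (j = 36406/(-9926) = 36406*(-1/9926) = -18203/4963 ≈ -3.6677)
N(r, v) = -190 + 2*v (N(r, v) = 2*(v - 95) = 2*(-95 + v) = -190 + 2*v)
u = -4963/1100137 (u = 1/((-190 + 2*(-14)) - 18203/4963) = 1/((-190 - 28) - 18203/4963) = 1/(-218 - 18203/4963) = 1/(-1100137/4963) = -4963/1100137 ≈ -0.0045113)
a = -20698 (a = -3 - 1*20695 = -3 - 20695 = -20698)
sqrt(u + a) = sqrt(-4963/1100137 - 20698) = sqrt(-22770640589/1100137) = I*sqrt(25050824225660693)/1100137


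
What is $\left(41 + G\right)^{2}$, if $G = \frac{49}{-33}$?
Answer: $\frac{1700416}{1089} \approx 1561.4$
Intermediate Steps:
$G = - \frac{49}{33}$ ($G = 49 \left(- \frac{1}{33}\right) = - \frac{49}{33} \approx -1.4848$)
$\left(41 + G\right)^{2} = \left(41 - \frac{49}{33}\right)^{2} = \left(\frac{1304}{33}\right)^{2} = \frac{1700416}{1089}$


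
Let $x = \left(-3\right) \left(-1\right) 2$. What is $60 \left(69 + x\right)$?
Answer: $4500$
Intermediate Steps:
$x = 6$ ($x = 3 \cdot 2 = 6$)
$60 \left(69 + x\right) = 60 \left(69 + 6\right) = 60 \cdot 75 = 4500$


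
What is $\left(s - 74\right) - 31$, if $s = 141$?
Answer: $36$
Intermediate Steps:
$\left(s - 74\right) - 31 = \left(141 - 74\right) - 31 = 67 - 31 = 36$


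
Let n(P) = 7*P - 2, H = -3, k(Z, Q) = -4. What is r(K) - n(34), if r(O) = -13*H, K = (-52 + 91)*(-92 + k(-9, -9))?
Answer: -197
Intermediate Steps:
K = -3744 (K = (-52 + 91)*(-92 - 4) = 39*(-96) = -3744)
r(O) = 39 (r(O) = -13*(-3) = 39)
n(P) = -2 + 7*P
r(K) - n(34) = 39 - (-2 + 7*34) = 39 - (-2 + 238) = 39 - 1*236 = 39 - 236 = -197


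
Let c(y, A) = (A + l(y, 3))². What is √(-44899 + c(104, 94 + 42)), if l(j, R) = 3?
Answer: 21*I*√58 ≈ 159.93*I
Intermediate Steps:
c(y, A) = (3 + A)² (c(y, A) = (A + 3)² = (3 + A)²)
√(-44899 + c(104, 94 + 42)) = √(-44899 + (3 + (94 + 42))²) = √(-44899 + (3 + 136)²) = √(-44899 + 139²) = √(-44899 + 19321) = √(-25578) = 21*I*√58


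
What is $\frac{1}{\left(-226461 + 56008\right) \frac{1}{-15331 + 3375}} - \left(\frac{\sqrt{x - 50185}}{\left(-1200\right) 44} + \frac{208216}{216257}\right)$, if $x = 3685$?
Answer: $- \frac{1935616068}{2168332613} + \frac{i \sqrt{465}}{5280} \approx -0.89267 + 0.0040841 i$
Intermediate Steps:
$\frac{1}{\left(-226461 + 56008\right) \frac{1}{-15331 + 3375}} - \left(\frac{\sqrt{x - 50185}}{\left(-1200\right) 44} + \frac{208216}{216257}\right) = \frac{1}{\left(-226461 + 56008\right) \frac{1}{-15331 + 3375}} - \left(\frac{\sqrt{3685 - 50185}}{\left(-1200\right) 44} + \frac{208216}{216257}\right) = \frac{1}{\left(-170453\right) \frac{1}{-11956}} - \left(\frac{\sqrt{-46500}}{-52800} + 208216 \cdot \frac{1}{216257}\right) = \frac{1}{\left(-170453\right) \left(- \frac{1}{11956}\right)} - \left(10 i \sqrt{465} \left(- \frac{1}{52800}\right) + \frac{12248}{12721}\right) = \frac{1}{\frac{170453}{11956}} - \left(- \frac{i \sqrt{465}}{5280} + \frac{12248}{12721}\right) = \frac{11956}{170453} - \left(\frac{12248}{12721} - \frac{i \sqrt{465}}{5280}\right) = - \frac{1935616068}{2168332613} + \frac{i \sqrt{465}}{5280}$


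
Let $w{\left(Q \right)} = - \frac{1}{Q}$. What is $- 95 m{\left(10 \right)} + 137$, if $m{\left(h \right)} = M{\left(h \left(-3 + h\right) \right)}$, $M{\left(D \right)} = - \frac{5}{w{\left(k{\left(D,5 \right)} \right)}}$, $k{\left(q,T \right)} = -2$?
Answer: $1087$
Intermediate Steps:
$M{\left(D \right)} = -10$ ($M{\left(D \right)} = - \frac{5}{\left(-1\right) \frac{1}{-2}} = - \frac{5}{\left(-1\right) \left(- \frac{1}{2}\right)} = - 5 \frac{1}{\frac{1}{2}} = \left(-5\right) 2 = -10$)
$m{\left(h \right)} = -10$
$- 95 m{\left(10 \right)} + 137 = \left(-95\right) \left(-10\right) + 137 = 950 + 137 = 1087$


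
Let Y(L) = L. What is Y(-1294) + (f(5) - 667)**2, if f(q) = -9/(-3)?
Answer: 439602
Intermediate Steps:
f(q) = 3 (f(q) = -9*(-1/3) = 3)
Y(-1294) + (f(5) - 667)**2 = -1294 + (3 - 667)**2 = -1294 + (-664)**2 = -1294 + 440896 = 439602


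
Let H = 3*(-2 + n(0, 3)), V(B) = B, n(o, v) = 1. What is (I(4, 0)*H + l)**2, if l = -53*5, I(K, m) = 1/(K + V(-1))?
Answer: 70756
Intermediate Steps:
I(K, m) = 1/(-1 + K) (I(K, m) = 1/(K - 1) = 1/(-1 + K))
H = -3 (H = 3*(-2 + 1) = 3*(-1) = -3)
l = -265
(I(4, 0)*H + l)**2 = (-3/(-1 + 4) - 265)**2 = (-3/3 - 265)**2 = ((1/3)*(-3) - 265)**2 = (-1 - 265)**2 = (-266)**2 = 70756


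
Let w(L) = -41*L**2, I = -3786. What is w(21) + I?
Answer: -21867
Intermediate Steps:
w(21) + I = -41*21**2 - 3786 = -41*441 - 3786 = -18081 - 3786 = -21867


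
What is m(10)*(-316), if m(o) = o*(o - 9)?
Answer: -3160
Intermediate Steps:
m(o) = o*(-9 + o)
m(10)*(-316) = (10*(-9 + 10))*(-316) = (10*1)*(-316) = 10*(-316) = -3160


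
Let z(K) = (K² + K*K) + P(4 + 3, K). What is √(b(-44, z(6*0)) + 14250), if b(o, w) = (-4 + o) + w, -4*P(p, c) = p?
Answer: √56801/2 ≈ 119.16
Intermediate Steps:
P(p, c) = -p/4
z(K) = -7/4 + 2*K² (z(K) = (K² + K*K) - (4 + 3)/4 = (K² + K²) - ¼*7 = 2*K² - 7/4 = -7/4 + 2*K²)
b(o, w) = -4 + o + w
√(b(-44, z(6*0)) + 14250) = √((-4 - 44 + (-7/4 + 2*(6*0)²)) + 14250) = √((-4 - 44 + (-7/4 + 2*0²)) + 14250) = √((-4 - 44 + (-7/4 + 2*0)) + 14250) = √((-4 - 44 + (-7/4 + 0)) + 14250) = √((-4 - 44 - 7/4) + 14250) = √(-199/4 + 14250) = √(56801/4) = √56801/2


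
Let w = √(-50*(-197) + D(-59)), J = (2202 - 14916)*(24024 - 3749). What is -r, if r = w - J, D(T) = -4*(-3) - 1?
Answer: -257776350 - √9861 ≈ -2.5778e+8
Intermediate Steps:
J = -257776350 (J = -12714*20275 = -257776350)
D(T) = 11 (D(T) = 12 - 1 = 11)
w = √9861 (w = √(-50*(-197) + 11) = √(9850 + 11) = √9861 ≈ 99.303)
r = 257776350 + √9861 (r = √9861 - 1*(-257776350) = √9861 + 257776350 = 257776350 + √9861 ≈ 2.5778e+8)
-r = -(257776350 + √9861) = -257776350 - √9861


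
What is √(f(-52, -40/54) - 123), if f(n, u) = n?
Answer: 5*I*√7 ≈ 13.229*I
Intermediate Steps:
√(f(-52, -40/54) - 123) = √(-52 - 123) = √(-175) = 5*I*√7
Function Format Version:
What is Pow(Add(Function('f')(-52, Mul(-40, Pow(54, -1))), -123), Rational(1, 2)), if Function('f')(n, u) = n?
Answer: Mul(5, I, Pow(7, Rational(1, 2))) ≈ Mul(13.229, I)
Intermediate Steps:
Pow(Add(Function('f')(-52, Mul(-40, Pow(54, -1))), -123), Rational(1, 2)) = Pow(Add(-52, -123), Rational(1, 2)) = Pow(-175, Rational(1, 2)) = Mul(5, I, Pow(7, Rational(1, 2)))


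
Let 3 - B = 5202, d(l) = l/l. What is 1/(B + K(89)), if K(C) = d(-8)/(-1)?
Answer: -1/5200 ≈ -0.00019231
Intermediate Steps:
d(l) = 1
B = -5199 (B = 3 - 1*5202 = 3 - 5202 = -5199)
K(C) = -1 (K(C) = 1/(-1) = 1*(-1) = -1)
1/(B + K(89)) = 1/(-5199 - 1) = 1/(-5200) = -1/5200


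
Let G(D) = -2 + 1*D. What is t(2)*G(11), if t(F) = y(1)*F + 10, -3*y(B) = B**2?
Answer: 84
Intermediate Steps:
G(D) = -2 + D
y(B) = -B**2/3
t(F) = 10 - F/3 (t(F) = (-1/3*1**2)*F + 10 = (-1/3*1)*F + 10 = -F/3 + 10 = 10 - F/3)
t(2)*G(11) = (10 - 1/3*2)*(-2 + 11) = (10 - 2/3)*9 = (28/3)*9 = 84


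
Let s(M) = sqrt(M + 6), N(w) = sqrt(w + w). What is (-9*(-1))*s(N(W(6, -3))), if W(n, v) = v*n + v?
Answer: 9*sqrt(6 + I*sqrt(42)) ≈ 24.509 + 10.709*I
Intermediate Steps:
W(n, v) = v + n*v (W(n, v) = n*v + v = v + n*v)
N(w) = sqrt(2)*sqrt(w) (N(w) = sqrt(2*w) = sqrt(2)*sqrt(w))
s(M) = sqrt(6 + M)
(-9*(-1))*s(N(W(6, -3))) = (-9*(-1))*sqrt(6 + sqrt(2)*sqrt(-3*(1 + 6))) = 9*sqrt(6 + sqrt(2)*sqrt(-3*7)) = 9*sqrt(6 + sqrt(2)*sqrt(-21)) = 9*sqrt(6 + sqrt(2)*(I*sqrt(21))) = 9*sqrt(6 + I*sqrt(42))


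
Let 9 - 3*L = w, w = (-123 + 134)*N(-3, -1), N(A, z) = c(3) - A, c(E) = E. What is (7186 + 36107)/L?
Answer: -43293/19 ≈ -2278.6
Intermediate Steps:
N(A, z) = 3 - A
w = 66 (w = (-123 + 134)*(3 - 1*(-3)) = 11*(3 + 3) = 11*6 = 66)
L = -19 (L = 3 - 1/3*66 = 3 - 22 = -19)
(7186 + 36107)/L = (7186 + 36107)/(-19) = 43293*(-1/19) = -43293/19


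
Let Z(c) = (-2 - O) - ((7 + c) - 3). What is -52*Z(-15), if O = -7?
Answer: -832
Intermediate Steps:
Z(c) = 1 - c (Z(c) = (-2 - 1*(-7)) - ((7 + c) - 3) = (-2 + 7) - (4 + c) = 5 + (-4 - c) = 1 - c)
-52*Z(-15) = -52*(1 - 1*(-15)) = -52*(1 + 15) = -52*16 = -832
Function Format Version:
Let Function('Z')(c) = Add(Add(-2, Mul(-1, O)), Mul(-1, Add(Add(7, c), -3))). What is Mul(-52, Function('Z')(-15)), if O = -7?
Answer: -832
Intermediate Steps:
Function('Z')(c) = Add(1, Mul(-1, c)) (Function('Z')(c) = Add(Add(-2, Mul(-1, -7)), Mul(-1, Add(Add(7, c), -3))) = Add(Add(-2, 7), Mul(-1, Add(4, c))) = Add(5, Add(-4, Mul(-1, c))) = Add(1, Mul(-1, c)))
Mul(-52, Function('Z')(-15)) = Mul(-52, Add(1, Mul(-1, -15))) = Mul(-52, Add(1, 15)) = Mul(-52, 16) = -832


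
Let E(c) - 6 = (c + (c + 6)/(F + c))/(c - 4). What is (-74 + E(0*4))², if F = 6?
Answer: 74529/16 ≈ 4658.1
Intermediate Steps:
E(c) = 6 + (1 + c)/(-4 + c) (E(c) = 6 + (c + (c + 6)/(6 + c))/(c - 4) = 6 + (c + (6 + c)/(6 + c))/(-4 + c) = 6 + (c + 1)/(-4 + c) = 6 + (1 + c)/(-4 + c))
(-74 + E(0*4))² = (-74 + (-23 + 7*(0*4))/(-4 + 0*4))² = (-74 + (-23 + 7*0)/(-4 + 0))² = (-74 + (-23 + 0)/(-4))² = (-74 - ¼*(-23))² = (-74 + 23/4)² = (-273/4)² = 74529/16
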